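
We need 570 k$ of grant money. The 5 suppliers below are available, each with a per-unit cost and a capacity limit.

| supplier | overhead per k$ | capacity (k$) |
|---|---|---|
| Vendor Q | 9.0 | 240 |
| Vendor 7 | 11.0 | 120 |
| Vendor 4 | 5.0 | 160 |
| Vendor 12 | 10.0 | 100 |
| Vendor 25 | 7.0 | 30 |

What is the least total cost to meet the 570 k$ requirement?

Fill from the cheapest supplier first.
Take 160 from Vendor 4 at 5.0 → need 410 more.
Vendor 25 (7.0): use full 30 → 380 k$ to go.
Vendor Q at 9.0: take all 240 k$ → 140 still needed.
Vendor 12 (10.0): use full 100 → 40 k$ to go.
Vendor 7 at 11.0: take 40 of its 120 → requirement met.
Cost = 160×5.0 + 30×7.0 + 240×9.0 + 100×10.0 + 40×11.0 = 4610.

4610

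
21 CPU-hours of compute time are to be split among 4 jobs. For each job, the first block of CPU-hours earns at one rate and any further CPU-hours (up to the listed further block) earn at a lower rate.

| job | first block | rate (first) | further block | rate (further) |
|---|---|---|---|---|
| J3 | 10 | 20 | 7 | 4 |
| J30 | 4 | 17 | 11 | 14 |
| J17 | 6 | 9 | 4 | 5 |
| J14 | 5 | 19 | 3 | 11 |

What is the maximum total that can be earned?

391

Rank every tier by rate: J3/first 20 > J14/first 19 > J30/first 17 > J30/second 14 > J14/second 11 > J17/first 9 > J17/second 5 > J3/second 4.
J3/first (20): +10 → 11 left.
Fill J14 first block (5 at 19) → 6 left.
J30/first (17): +4 → 2 left.
J30 second at 14: only 2 left, fill 2.
Total = 20×10 + 19×5 + 17×4 + 14×2 = 391.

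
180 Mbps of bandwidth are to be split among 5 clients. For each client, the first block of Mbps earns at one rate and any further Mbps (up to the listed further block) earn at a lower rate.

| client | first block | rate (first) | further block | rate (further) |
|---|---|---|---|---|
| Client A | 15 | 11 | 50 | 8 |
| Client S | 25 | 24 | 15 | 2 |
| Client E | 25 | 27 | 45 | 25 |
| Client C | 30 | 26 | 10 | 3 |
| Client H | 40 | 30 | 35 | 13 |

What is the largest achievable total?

4575

Treat each block as its own option and order by rate: Client H/tier1 30 > Client E/tier1 27 > Client C/tier1 26 > Client E/tier2 25 > Client S/tier1 24 > Client H/tier2 13 > Client A/tier1 11 > Client A/tier2 8 > Client C/tier2 3 > Client S/tier2 2.
Client H/tier1 (30): +40 ; 140 left.
Client E/tier1 (27): +25 ; 115 left.
Client C/tier1 (26): +30 ; 85 left.
Fill Client E tier2 block (45 at 25) ; 40 left.
Client S/tier1 (24): +25 ; 15 left.
15 remain; put them into Client H tier2 at 13.
Total = 30×40 + 27×25 + 26×30 + 25×45 + 24×25 + 13×15 = 4575.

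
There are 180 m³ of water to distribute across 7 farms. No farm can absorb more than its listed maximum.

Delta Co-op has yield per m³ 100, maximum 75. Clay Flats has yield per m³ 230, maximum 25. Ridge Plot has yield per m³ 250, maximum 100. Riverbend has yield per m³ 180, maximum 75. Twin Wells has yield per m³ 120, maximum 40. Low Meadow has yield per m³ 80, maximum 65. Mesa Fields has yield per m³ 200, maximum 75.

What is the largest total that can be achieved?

Rank by yield per m³: Ridge Plot 250 > Clay Flats 230 > Mesa Fields 200 > Riverbend 180 > Twin Wells 120 > Delta Co-op 100 > Low Meadow 80.
Ridge Plot takes 100 to reach its cap of 100 ; 80 left.
Clay Flats takes 25 to reach its cap of 25 ; 55 left.
Mesa Fields has room for 75 but only 55 remain, so it gets 55.
Total = 230×25 + 250×100 + 200×55 = 41750.

41750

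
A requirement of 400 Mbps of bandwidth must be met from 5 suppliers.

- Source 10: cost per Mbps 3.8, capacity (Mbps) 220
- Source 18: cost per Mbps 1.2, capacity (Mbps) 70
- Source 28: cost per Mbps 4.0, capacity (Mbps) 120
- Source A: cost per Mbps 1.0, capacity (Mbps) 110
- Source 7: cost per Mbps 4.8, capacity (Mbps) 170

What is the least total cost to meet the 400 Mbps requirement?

Fill from the cheapest supplier first.
Source A (1.0): use full 110 ; 290 Mbps to go.
Take 70 from Source 18 at 1.2 ; need 220 more.
Source 10 at 3.8: take all 220 Mbps ; 0 still needed.
Source 28, Source 7: unused.
Cost = 110×1.0 + 70×1.2 + 220×3.8 = 1030.

1030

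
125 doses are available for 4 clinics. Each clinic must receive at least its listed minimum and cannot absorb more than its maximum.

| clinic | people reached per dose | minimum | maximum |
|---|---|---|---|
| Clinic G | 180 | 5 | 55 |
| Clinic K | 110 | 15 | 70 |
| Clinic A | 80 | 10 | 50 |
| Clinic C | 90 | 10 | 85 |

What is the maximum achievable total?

17100

Meeting every minimum uses 5+15+10+10 = 40 doses, leaving 85.
Rank by people reached per dose: Clinic G 180 > Clinic K 110 > Clinic C 90 > Clinic A 80.
Clinic G: +50 to 55 (cap) → 35 left.
Clinic K: +35 (room for 55) → 50. Pool exhausted.
Total = 180×55 + 110×50 + 80×10 + 90×10 = 17100.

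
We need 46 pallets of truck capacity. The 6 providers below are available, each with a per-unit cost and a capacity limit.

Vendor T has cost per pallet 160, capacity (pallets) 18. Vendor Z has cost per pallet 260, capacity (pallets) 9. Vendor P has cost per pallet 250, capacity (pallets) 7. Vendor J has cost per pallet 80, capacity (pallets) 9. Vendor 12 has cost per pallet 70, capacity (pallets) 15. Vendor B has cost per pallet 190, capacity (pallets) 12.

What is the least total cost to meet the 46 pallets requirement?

5410

Use providers in increasing cost order.
Take 15 from Vendor 12 at 70 — need 31 more.
Vendor J at 80: take all 9 pallets — 22 still needed.
Vendor T at 160: take all 18 pallets — 4 still needed.
Vendor B at 190: take 4 of its 12 — requirement met.
Vendor P, Vendor Z: unused.
Cost = 15×70 + 9×80 + 18×160 + 4×190 = 5410.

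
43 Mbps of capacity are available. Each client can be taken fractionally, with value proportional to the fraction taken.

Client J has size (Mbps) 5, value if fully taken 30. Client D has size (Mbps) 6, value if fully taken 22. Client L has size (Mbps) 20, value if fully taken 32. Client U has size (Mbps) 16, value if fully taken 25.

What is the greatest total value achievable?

Rank by value-to-size ratio: Client J 30/5≈6, Client D 22/6≈3.67, Client L 32/20≈1.6, Client U 25/16≈1.56.
Client J: take in full, 5 Mbps for value 30 ; 38 left.
All 6 Mbps of Client D fit (value 22) ; 32 remain.
Take all of Client L (20 Mbps, value 32) ; 12 Mbps left.
Only 12 Mbps remain; take 12/16 of Client U for value 25×12/16 = 18.75.
Total value = 102.75.

102.75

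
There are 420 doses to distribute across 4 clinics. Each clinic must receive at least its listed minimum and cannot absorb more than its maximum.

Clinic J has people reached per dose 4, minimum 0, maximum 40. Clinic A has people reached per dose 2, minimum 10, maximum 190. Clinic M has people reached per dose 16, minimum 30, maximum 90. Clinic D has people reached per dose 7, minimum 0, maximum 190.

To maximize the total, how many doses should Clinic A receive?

100

Meeting every minimum uses 0+10+30+0 = 40 doses, leaving 380.
Order the clinics by people reached per dose: Clinic M 16 > Clinic D 7 > Clinic J 4 > Clinic A 2.
Clinic M: +60 to 90 (cap) → 320 left.
Clinic D: +190 to 190 (cap) → 130 left.
Clinic J: +40 to 40 (cap) → 90 left.
Clinic A: +90 (room for 180) → 100. Pool exhausted.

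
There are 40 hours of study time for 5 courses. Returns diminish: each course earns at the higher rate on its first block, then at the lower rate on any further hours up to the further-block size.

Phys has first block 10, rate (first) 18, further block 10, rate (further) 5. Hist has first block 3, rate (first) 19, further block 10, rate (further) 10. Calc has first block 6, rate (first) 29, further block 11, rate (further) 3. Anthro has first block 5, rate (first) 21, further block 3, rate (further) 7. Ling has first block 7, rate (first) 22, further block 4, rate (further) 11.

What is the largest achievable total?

764

Order all 10 blocks by rate: Calc/T1 29 > Ling/T1 22 > Anthro/T1 21 > Hist/T1 19 > Phys/T1 18 > Ling/T2 11 > Hist/T2 10 > Anthro/T2 7 > Phys/T2 5 > Calc/T2 3.
Calc T1 at 29: fill all 6 → 34 left.
Ling T1 at 22: fill all 7 → 27 left.
Anthro T1 at 21: fill all 5 → 22 left.
Hist T1 at 19: fill all 3 → 19 left.
Phys/T1 (18): +10 → 9 left.
Fill Ling T2 block (4 at 11) → 5 left.
Hist T2 at 10: only 5 left, fill 5.
Total = 29×6 + 22×7 + 21×5 + 19×3 + 18×10 + 11×4 + 10×5 = 764.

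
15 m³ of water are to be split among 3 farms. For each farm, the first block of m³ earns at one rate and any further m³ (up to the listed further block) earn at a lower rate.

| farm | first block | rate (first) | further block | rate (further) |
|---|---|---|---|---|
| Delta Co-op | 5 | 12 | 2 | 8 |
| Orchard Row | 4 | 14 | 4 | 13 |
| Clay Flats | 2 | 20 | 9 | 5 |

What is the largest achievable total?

208

Treat each block as its own option and order by rate: Clay Flats/T1 20 > Orchard Row/T1 14 > Orchard Row/T2 13 > Delta Co-op/T1 12 > Delta Co-op/T2 8 > Clay Flats/T2 5.
Clay Flats/T1 (20): +2 — 13 left.
Orchard Row T1 at 14: fill all 4 — 9 left.
Orchard Row/T2 (13): +4 — 5 left.
Delta Co-op/T1 (12): +5 — 0 left.
Total = 20×2 + 14×4 + 13×4 + 12×5 = 208.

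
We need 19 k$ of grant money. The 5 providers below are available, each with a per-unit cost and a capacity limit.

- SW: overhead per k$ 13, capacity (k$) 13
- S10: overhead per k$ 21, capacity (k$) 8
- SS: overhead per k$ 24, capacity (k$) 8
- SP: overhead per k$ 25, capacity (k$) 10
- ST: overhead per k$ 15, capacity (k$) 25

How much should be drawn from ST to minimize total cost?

Use providers in increasing cost order.
SW (13): use full 13 — 6 k$ to go.
Take 6 from ST at 15 to finish.
S10, SS, SP: unused.

6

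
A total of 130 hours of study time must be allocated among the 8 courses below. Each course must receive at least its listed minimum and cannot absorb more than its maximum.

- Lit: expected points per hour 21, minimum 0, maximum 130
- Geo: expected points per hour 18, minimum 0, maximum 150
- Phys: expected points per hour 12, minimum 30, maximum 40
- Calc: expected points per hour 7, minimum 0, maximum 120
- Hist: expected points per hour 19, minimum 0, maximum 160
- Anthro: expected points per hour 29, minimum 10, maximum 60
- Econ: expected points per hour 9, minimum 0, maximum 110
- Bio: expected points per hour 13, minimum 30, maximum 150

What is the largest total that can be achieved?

Meeting every minimum uses 0+0+30+0+0+10+0+30 = 70 hours, leaving 60.
Rank by expected points per hour: Anthro 29 > Lit 21 > Hist 19 > Geo 18 > Bio 13 > Phys 12 > Econ 9 > Calc 7.
Anthro takes 50 more to reach its cap of 60 → 10 left.
Lit: +10 (room for 130) → 10. Pool exhausted.
Total = 21×10 + 12×30 + 29×60 + 13×30 = 2700.

2700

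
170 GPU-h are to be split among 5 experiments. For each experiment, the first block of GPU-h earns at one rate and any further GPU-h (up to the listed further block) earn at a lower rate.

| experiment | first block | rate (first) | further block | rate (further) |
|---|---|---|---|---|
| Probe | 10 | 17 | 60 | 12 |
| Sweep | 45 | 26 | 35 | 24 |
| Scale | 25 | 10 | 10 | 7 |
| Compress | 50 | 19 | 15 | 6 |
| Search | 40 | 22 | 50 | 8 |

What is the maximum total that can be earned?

Order all 10 blocks by rate: Sweep/T1 26 > Sweep/T2 24 > Search/T1 22 > Compress/T1 19 > Probe/T1 17 > Probe/T2 12 > Scale/T1 10 > Search/T2 8 > Scale/T2 7 > Compress/T2 6.
Sweep/T1 (26): +45 ; 125 left.
Sweep/T2 (24): +35 ; 90 left.
Fill Search T1 block (40 at 22) ; 50 left.
Fill Compress T1 block (50 at 19) ; 0 left.
Total = 26×45 + 24×35 + 22×40 + 19×50 = 3840.

3840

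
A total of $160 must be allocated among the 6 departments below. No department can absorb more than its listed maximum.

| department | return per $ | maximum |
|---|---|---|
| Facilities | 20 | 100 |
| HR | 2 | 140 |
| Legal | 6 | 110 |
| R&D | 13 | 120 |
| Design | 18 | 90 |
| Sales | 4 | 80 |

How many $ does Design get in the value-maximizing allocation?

60

Highest return per $ first: Facilities 20 > Design 18 > R&D 13 > Legal 6 > Sales 4 > HR 2.
Facilities takes 100 to reach its cap of 100 — 60 left.
Design: +60 (room for 90) → 60. Pool exhausted.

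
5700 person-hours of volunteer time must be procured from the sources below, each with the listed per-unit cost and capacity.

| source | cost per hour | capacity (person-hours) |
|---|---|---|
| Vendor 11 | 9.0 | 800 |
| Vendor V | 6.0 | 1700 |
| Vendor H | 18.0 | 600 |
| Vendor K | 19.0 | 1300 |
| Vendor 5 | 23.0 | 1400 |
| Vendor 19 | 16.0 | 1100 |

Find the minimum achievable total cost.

75100

Cheapest first:
Take 1700 from Vendor V at 6.0 ; need 4000 more.
Vendor 11 (9.0): use full 800 ; 3200 person-hours to go.
Vendor 19 at 16.0: take all 1100 person-hours ; 2100 still needed.
Vendor H (18.0): use full 600 ; 1500 person-hours to go.
Take 1300 from Vendor K at 19.0 ; need 200 more.
Vendor 5 at 23.0: take 200 of its 1400 ; requirement met.
Cost = 1700×6.0 + 800×9.0 + 1100×16.0 + 600×18.0 + 1300×19.0 + 200×23.0 = 75100.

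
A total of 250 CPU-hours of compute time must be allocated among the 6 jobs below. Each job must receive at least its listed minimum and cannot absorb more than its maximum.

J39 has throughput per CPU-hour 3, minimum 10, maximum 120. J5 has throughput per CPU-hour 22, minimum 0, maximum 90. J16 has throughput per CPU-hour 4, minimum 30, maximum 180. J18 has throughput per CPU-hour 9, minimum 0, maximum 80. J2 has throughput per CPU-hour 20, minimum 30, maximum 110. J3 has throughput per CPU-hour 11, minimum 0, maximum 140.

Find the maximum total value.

4440

Meeting every minimum uses 10+0+30+0+30+0 = 70 CPU-hours, leaving 180.
Order the jobs by throughput per CPU-hour: J5 22 > J2 20 > J3 11 > J18 9 > J16 4 > J39 3.
J5: +90 to 90 (cap) — 90 left.
J2: +80 to 110 (cap) — 10 left.
J3: +10 (room for 140) → 10. Pool exhausted.
Total = 3×10 + 22×90 + 4×30 + 20×110 + 11×10 = 4440.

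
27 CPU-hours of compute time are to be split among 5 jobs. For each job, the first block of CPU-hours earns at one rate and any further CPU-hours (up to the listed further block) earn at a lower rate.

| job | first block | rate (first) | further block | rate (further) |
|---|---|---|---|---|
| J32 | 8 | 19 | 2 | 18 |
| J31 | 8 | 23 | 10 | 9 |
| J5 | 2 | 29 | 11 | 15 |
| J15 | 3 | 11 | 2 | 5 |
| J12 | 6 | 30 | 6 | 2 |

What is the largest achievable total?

Rank every tier by rate: J12/first 30 > J5/first 29 > J31/first 23 > J32/first 19 > J32/second 18 > J5/second 15 > J15/first 11 > J31/second 9 > J15/second 5 > J12/second 2.
J12/first (30): +6 → 21 left.
J5 first at 29: fill all 2 → 19 left.
Fill J31 first block (8 at 23) → 11 left.
J32 first at 19: fill all 8 → 3 left.
Fill J32 second block (2 at 18) → 1 left.
J5 second at 15: only 1 left, fill 1.
Total = 30×6 + 29×2 + 23×8 + 19×8 + 18×2 + 15×1 = 625.

625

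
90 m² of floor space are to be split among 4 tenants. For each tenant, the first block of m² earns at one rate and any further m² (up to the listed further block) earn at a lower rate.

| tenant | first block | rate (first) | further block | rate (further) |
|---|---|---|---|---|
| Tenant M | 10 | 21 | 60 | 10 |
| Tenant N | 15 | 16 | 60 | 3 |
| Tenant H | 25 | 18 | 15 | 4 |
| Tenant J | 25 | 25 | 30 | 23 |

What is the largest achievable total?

Treat each block as its own option and order by rate: Tenant J/tier1 25 > Tenant J/tier2 23 > Tenant M/tier1 21 > Tenant H/tier1 18 > Tenant N/tier1 16 > Tenant M/tier2 10 > Tenant H/tier2 4 > Tenant N/tier2 3.
Tenant J tier1 at 25: fill all 25 — 65 left.
Tenant J/tier2 (23): +30 — 35 left.
Fill Tenant M tier1 block (10 at 21) — 25 left.
Tenant H/tier1 (18): +25 — 0 left.
Total = 25×25 + 23×30 + 21×10 + 18×25 = 1975.

1975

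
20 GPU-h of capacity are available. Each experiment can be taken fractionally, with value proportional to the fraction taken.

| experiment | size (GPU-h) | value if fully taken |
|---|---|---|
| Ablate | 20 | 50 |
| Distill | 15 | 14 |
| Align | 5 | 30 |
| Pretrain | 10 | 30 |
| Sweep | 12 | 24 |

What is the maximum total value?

Best value per unit of size first: Align 30/5≈6, Pretrain 30/10≈3, Ablate 50/20≈2.5, Sweep 24/12≈2, Distill 14/15≈0.933.
All 5 GPU-h of Align fit (value 30) → 15 remain.
Take all of Pretrain (10 GPU-h, value 30) → 5 GPU-h left.
Fill the last 5 GPU-h with part of Ablate: 5/20 of it earns 12.5.
Total value = 72.5.

72.5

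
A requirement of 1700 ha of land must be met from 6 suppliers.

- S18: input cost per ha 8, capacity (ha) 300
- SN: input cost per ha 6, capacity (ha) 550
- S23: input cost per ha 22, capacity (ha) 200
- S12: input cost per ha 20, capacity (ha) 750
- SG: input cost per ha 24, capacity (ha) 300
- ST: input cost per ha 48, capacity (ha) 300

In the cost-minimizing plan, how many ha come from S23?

100

Fill from the cheapest supplier first.
Take 550 from SN at 6 ; need 1150 more.
S18 (8): use full 300 ; 850 ha to go.
Take 750 from S12 at 20 ; need 100 more.
S23 (22): take the remaining 100 ; done.
SG, ST: unused.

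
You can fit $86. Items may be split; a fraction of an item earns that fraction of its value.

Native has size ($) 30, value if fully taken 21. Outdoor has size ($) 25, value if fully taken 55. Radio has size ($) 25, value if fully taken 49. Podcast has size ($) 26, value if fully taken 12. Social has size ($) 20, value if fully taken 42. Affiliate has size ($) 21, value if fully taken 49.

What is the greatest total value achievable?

Rank by value-to-size ratio: Affiliate 49/21≈2.33, Outdoor 55/25≈2.2, Social 42/20≈2.1, Radio 49/25≈1.96, Native 21/30≈0.7, Podcast 12/26≈0.462.
All 21 $ of Affiliate fit (value 49) → 65 remain.
Take all of Outdoor (25 $, value 55) → 40 $ left.
Social: take in full, 20 $ for value 42 → 20 left.
Only 20 $ remain; take 20/25 of Radio for value 49×20/25 = 39.2.
Total value = 185.2.

185.2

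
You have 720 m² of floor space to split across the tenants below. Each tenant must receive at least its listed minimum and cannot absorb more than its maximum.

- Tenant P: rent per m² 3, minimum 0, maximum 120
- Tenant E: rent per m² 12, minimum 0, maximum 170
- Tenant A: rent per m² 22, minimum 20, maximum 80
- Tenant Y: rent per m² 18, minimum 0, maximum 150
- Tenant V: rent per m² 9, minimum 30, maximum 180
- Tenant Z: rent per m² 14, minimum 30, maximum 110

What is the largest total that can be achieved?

9750

Meeting every minimum uses 0+0+20+0+30+30 = 80 m², leaving 640.
Highest rent per m² first: Tenant A 22 > Tenant Y 18 > Tenant Z 14 > Tenant E 12 > Tenant V 9 > Tenant P 3.
Give Tenant A 60 more to hit its cap of 80 — 580 left.
Tenant Y takes 150 more to reach its cap of 150 — 430 left.
Give Tenant Z 80 more to hit its cap of 110 — 350 left.
Tenant E takes 170 more to reach its cap of 170 — 180 left.
Tenant V: +150 to 180 (cap) — 30 left.
Tenant P has room for 120 more but only 30 remain, so it gets 30.
Total = 3×30 + 12×170 + 22×80 + 18×150 + 9×180 + 14×110 = 9750.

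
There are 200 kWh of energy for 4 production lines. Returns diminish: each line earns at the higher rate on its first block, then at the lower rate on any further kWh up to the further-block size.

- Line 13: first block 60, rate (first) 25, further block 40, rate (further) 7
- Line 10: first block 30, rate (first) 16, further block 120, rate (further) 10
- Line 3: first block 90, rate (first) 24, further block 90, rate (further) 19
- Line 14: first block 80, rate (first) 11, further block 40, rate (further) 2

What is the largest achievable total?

Treat each block as its own option and order by rate: Line 13/tier1 25 > Line 3/tier1 24 > Line 3/tier2 19 > Line 10/tier1 16 > Line 14/tier1 11 > Line 10/tier2 10 > Line 13/tier2 7 > Line 14/tier2 2.
Fill Line 13 tier1 block (60 at 25) → 140 left.
Line 3 tier1 at 24: fill all 90 → 50 left.
Line 3/tier2: +50 of 90 at 19; pool empty.
Total = 25×60 + 24×90 + 19×50 = 4610.

4610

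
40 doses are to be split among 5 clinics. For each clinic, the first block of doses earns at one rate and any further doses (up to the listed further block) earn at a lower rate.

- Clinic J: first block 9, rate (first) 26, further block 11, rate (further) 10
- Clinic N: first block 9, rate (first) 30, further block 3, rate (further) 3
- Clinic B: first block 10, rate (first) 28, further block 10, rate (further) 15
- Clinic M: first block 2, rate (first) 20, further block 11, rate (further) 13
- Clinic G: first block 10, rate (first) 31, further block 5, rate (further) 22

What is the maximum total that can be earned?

Order all 10 blocks by rate: Clinic G/first 31 > Clinic N/first 30 > Clinic B/first 28 > Clinic J/first 26 > Clinic G/second 22 > Clinic M/first 20 > Clinic B/second 15 > Clinic M/second 13 > Clinic J/second 10 > Clinic N/second 3.
Fill Clinic G first block (10 at 31) → 30 left.
Clinic N/first (30): +9 → 21 left.
Fill Clinic B first block (10 at 28) → 11 left.
Fill Clinic J first block (9 at 26) → 2 left.
2 remain; put them into Clinic G second at 22.
Total = 31×10 + 30×9 + 28×10 + 26×9 + 22×2 = 1138.

1138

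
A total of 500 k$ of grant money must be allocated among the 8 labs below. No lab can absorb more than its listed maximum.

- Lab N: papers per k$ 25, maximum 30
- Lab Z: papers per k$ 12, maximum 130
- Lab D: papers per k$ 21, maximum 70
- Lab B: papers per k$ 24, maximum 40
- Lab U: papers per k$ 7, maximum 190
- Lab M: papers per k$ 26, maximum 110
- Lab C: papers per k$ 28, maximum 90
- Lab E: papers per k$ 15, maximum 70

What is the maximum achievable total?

10690

Highest papers per k$ first: Lab C 28 > Lab M 26 > Lab N 25 > Lab B 24 > Lab D 21 > Lab E 15 > Lab Z 12 > Lab U 7.
Lab C takes 90 to reach its cap of 90 → 410 left.
Lab M: +110 to 110 (cap) → 300 left.
Give Lab N 30 to hit its cap of 30 → 270 left.
Lab B takes 40 to reach its cap of 40 → 230 left.
Lab D: +70 to 70 (cap) → 160 left.
Give Lab E 70 to hit its cap of 70 → 90 left.
Lab Z has room for 130 but only 90 remain, so it gets 90.
Total = 25×30 + 12×90 + 21×70 + 24×40 + 26×110 + 28×90 + 15×70 = 10690.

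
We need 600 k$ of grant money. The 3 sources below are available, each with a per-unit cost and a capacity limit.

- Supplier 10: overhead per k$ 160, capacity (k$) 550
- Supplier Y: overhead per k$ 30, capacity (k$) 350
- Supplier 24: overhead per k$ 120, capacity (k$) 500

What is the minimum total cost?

40500

Use sources in increasing cost order.
Supplier Y at 30: take all 350 k$ ; 250 still needed.
Take 250 from Supplier 24 at 120 to finish.
Supplier 10: unused.
Cost = 350×30 + 250×120 = 40500.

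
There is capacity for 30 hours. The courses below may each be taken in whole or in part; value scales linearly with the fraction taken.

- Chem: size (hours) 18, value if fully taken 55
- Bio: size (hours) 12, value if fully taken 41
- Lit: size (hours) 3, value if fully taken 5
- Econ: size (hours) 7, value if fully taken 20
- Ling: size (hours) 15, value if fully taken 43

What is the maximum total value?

96

Best value per unit of size first: Bio 41/12≈3.42, Chem 55/18≈3.06, Ling 43/15≈2.87, Econ 20/7≈2.86, Lit 5/3≈1.67.
All 12 hours of Bio fit (value 41) → 18 remain.
Chem: take in full, 18 hours for value 55 → 0 left.
Total value = 96.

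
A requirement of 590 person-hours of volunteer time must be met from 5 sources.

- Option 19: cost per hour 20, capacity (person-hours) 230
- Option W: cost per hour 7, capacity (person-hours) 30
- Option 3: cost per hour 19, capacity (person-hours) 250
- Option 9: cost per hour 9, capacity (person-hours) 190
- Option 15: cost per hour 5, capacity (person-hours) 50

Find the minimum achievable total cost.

8320

Fill from the cheapest source first.
Option 15 (5): use full 50 — 540 person-hours to go.
Option W (7): use full 30 — 510 person-hours to go.
Option 9 at 9: take all 190 person-hours — 320 still needed.
Option 3 (19): use full 250 — 70 person-hours to go.
Take 70 from Option 19 at 20 to finish.
Cost = 50×5 + 30×7 + 190×9 + 250×19 + 70×20 = 8320.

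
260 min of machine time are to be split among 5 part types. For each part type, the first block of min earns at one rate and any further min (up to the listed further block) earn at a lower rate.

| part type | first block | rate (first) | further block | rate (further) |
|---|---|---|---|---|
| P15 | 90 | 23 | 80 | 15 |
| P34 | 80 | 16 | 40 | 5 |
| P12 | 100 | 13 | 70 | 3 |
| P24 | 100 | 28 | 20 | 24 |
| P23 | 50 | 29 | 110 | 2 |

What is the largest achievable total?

Order all 10 blocks by rate: P23/T1 29 > P24/T1 28 > P24/T2 24 > P15/T1 23 > P34/T1 16 > P15/T2 15 > P12/T1 13 > P34/T2 5 > P12/T2 3 > P23/T2 2.
Fill P23 T1 block (50 at 29) — 210 left.
P24 T1 at 28: fill all 100 — 110 left.
P24 T2 at 24: fill all 20 — 90 left.
P15 T1 at 23: fill all 90 — 0 left.
Total = 29×50 + 28×100 + 24×20 + 23×90 = 6800.

6800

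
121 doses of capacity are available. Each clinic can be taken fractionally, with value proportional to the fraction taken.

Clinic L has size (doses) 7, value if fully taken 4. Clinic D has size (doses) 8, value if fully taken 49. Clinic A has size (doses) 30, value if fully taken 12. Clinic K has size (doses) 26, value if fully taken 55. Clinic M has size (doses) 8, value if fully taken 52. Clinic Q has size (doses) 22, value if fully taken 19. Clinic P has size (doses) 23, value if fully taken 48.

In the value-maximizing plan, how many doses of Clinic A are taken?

Rank by value-to-size ratio: Clinic M 52/8≈6.5, Clinic D 49/8≈6.12, Clinic K 55/26≈2.12, Clinic P 48/23≈2.09, Clinic Q 19/22≈0.864, Clinic L 4/7≈0.571, Clinic A 12/30≈0.4.
Clinic M: take in full, 8 doses for value 52 — 113 left.
Take all of Clinic D (8 doses, value 49) — 105 doses left.
Clinic K: take in full, 26 doses for value 55 — 79 left.
Clinic P: take in full, 23 doses for value 48 — 56 left.
All 22 doses of Clinic Q fit (value 19) — 34 remain.
Take all of Clinic L (7 doses, value 4) — 27 doses left.
Only 27 doses remain; take 27/30 of Clinic A for value 12×27/30 = 10.8.

27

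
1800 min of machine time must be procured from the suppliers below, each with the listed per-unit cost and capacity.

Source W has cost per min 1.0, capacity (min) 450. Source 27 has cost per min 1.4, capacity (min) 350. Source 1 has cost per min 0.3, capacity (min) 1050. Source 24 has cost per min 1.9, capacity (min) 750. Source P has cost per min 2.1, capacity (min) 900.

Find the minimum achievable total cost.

1185

Use suppliers in increasing cost order.
Source 1 at 0.3: take all 1050 min — 750 still needed.
Source W at 1.0: take all 450 min — 300 still needed.
Source 27 at 1.4: take 300 of its 350 — requirement met.
Source 24, Source P: unused.
Cost = 1050×0.3 + 450×1.0 + 300×1.4 = 1185.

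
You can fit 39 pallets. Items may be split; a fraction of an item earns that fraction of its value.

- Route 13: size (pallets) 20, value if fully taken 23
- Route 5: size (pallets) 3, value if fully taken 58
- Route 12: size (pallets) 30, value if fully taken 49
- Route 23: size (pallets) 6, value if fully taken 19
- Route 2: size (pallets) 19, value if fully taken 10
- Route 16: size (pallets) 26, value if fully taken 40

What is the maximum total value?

126

Rank by value-to-size ratio: Route 5 58/3≈19.3, Route 23 19/6≈3.17, Route 12 49/30≈1.63, Route 16 40/26≈1.54, Route 13 23/20≈1.15, Route 2 10/19≈0.526.
Route 5: take in full, 3 pallets for value 58 — 36 left.
All 6 pallets of Route 23 fit (value 19) — 30 remain.
Take all of Route 12 (30 pallets, value 49) — 0 pallets left.
Total value = 126.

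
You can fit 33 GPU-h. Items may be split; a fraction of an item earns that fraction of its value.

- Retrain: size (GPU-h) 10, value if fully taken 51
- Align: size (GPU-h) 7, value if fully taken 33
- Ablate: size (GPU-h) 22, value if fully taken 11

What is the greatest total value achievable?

92

Best value per unit of size first: Retrain 51/10≈5.1, Align 33/7≈4.71, Ablate 11/22≈0.5.
All 10 GPU-h of Retrain fit (value 51) ; 23 remain.
Take all of Align (7 GPU-h, value 33) ; 16 GPU-h left.
16 GPU-h left: a 16/22 share of Ablate gives 11×16/22 = 8.
Total value = 92.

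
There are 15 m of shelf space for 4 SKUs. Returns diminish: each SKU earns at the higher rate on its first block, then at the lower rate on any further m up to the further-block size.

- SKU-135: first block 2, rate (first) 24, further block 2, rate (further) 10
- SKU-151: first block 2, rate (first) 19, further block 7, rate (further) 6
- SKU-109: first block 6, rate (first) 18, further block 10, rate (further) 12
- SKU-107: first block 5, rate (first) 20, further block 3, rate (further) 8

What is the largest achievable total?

Order all 8 blocks by rate: SKU-135/T1 24 > SKU-107/T1 20 > SKU-151/T1 19 > SKU-109/T1 18 > SKU-109/T2 12 > SKU-135/T2 10 > SKU-107/T2 8 > SKU-151/T2 6.
SKU-135/T1 (24): +2 — 13 left.
SKU-107 T1 at 20: fill all 5 — 8 left.
SKU-151 T1 at 19: fill all 2 — 6 left.
Fill SKU-109 T1 block (6 at 18) — 0 left.
Total = 24×2 + 20×5 + 19×2 + 18×6 = 294.

294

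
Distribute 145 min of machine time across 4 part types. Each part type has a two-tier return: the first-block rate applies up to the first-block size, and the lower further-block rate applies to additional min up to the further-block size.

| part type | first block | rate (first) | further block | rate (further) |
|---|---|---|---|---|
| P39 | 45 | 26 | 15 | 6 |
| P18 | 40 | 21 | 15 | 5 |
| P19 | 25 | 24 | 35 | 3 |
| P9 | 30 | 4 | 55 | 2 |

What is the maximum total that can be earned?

Order all 8 blocks by rate: P39/T1 26 > P19/T1 24 > P18/T1 21 > P39/T2 6 > P18/T2 5 > P9/T1 4 > P19/T2 3 > P9/T2 2.
P39 T1 at 26: fill all 45 ; 100 left.
Fill P19 T1 block (25 at 24) ; 75 left.
P18/T1 (21): +40 ; 35 left.
Fill P39 T2 block (15 at 6) ; 20 left.
P18 T2 at 5: fill all 15 ; 5 left.
P9 T1 at 4: only 5 left, fill 5.
Total = 26×45 + 24×25 + 21×40 + 6×15 + 5×15 + 4×5 = 2795.

2795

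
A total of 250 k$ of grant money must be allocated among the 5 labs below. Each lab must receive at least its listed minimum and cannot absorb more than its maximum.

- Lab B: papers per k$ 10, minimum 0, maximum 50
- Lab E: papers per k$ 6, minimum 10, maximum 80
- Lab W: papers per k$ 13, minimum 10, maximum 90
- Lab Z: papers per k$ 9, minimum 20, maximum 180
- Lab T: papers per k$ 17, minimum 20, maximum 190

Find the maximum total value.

3860

Meeting every minimum uses 0+10+10+20+20 = 60 k$, leaving 190.
Rank by papers per k$: Lab T 17 > Lab W 13 > Lab B 10 > Lab Z 9 > Lab E 6.
Lab T: +170 to 190 (cap) → 20 left.
Lab W: +20 (room for 80) → 30. Pool exhausted.
Total = 6×10 + 13×30 + 9×20 + 17×190 = 3860.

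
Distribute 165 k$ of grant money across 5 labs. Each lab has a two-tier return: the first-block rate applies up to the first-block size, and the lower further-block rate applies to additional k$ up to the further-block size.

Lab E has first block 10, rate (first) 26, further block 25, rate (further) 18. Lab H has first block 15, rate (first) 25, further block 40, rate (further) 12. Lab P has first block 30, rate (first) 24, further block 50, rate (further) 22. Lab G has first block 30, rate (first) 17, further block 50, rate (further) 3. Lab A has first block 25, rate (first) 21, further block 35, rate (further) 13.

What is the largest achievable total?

Order all 10 blocks by rate: Lab E/tier1 26 > Lab H/tier1 25 > Lab P/tier1 24 > Lab P/tier2 22 > Lab A/tier1 21 > Lab E/tier2 18 > Lab G/tier1 17 > Lab A/tier2 13 > Lab H/tier2 12 > Lab G/tier2 3.
Lab E tier1 at 26: fill all 10 ; 155 left.
Lab H/tier1 (25): +15 ; 140 left.
Lab P tier1 at 24: fill all 30 ; 110 left.
Lab P tier2 at 22: fill all 50 ; 60 left.
Lab A tier1 at 21: fill all 25 ; 35 left.
Lab E/tier2 (18): +25 ; 10 left.
10 remain; put them into Lab G tier1 at 17.
Total = 26×10 + 25×15 + 24×30 + 22×50 + 21×25 + 18×25 + 17×10 = 3600.

3600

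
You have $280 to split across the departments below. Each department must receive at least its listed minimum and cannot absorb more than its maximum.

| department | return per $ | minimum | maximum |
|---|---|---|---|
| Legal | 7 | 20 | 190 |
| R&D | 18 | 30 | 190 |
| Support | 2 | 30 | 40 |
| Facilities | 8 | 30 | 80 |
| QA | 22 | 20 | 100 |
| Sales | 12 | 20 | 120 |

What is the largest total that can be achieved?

Meeting every minimum uses 20+30+30+30+20+20 = 150 $, leaving 130.
Highest return per $ first: QA 22 > R&D 18 > Sales 12 > Facilities 8 > Legal 7 > Support 2.
QA: +80 to 100 (cap) → 50 left.
R&D: +50 (room for 160) → 80. Pool exhausted.
Total = 7×20 + 18×80 + 2×30 + 8×30 + 22×100 + 12×20 = 4320.

4320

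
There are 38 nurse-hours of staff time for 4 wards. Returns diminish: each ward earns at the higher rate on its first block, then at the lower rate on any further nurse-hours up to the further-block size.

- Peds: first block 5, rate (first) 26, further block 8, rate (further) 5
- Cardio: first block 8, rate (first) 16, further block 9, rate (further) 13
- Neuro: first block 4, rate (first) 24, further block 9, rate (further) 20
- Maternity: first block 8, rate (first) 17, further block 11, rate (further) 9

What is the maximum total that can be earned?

Rank every tier by rate: Peds/first 26 > Neuro/first 24 > Neuro/second 20 > Maternity/first 17 > Cardio/first 16 > Cardio/second 13 > Maternity/second 9 > Peds/second 5.
Fill Peds first block (5 at 26) — 33 left.
Neuro first at 24: fill all 4 — 29 left.
Neuro second at 20: fill all 9 — 20 left.
Fill Maternity first block (8 at 17) — 12 left.
Fill Cardio first block (8 at 16) — 4 left.
Cardio second at 13: only 4 left, fill 4.
Total = 26×5 + 24×4 + 20×9 + 17×8 + 16×8 + 13×4 = 722.

722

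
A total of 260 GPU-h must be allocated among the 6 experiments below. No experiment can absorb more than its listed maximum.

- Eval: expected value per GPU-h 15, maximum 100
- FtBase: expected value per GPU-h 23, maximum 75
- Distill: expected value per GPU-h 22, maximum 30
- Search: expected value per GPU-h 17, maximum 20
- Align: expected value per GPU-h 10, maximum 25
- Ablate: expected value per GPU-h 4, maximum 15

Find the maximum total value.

Highest expected value per GPU-h first: FtBase 23 > Distill 22 > Search 17 > Eval 15 > Align 10 > Ablate 4.
Give FtBase 75 to hit its cap of 75 → 185 left.
Distill takes 30 to reach its cap of 30 → 155 left.
Search takes 20 to reach its cap of 20 → 135 left.
Eval: +100 to 100 (cap) → 35 left.
Align: +25 to 25 (cap) → 10 left.
Ablate has room for 15 but only 10 remain, so it gets 10.
Total = 15×100 + 23×75 + 22×30 + 17×20 + 10×25 + 4×10 = 4515.

4515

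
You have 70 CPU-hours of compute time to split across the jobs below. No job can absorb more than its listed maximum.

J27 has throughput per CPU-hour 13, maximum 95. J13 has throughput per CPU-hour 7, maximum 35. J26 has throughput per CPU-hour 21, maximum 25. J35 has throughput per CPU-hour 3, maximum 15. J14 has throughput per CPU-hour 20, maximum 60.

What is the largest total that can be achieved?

1425

Rank by throughput per CPU-hour: J26 21 > J14 20 > J27 13 > J13 7 > J35 3.
J26 takes 25 to reach its cap of 25 → 45 left.
Only 45 left; J14 takes them to reach 45.
Total = 21×25 + 20×45 = 1425.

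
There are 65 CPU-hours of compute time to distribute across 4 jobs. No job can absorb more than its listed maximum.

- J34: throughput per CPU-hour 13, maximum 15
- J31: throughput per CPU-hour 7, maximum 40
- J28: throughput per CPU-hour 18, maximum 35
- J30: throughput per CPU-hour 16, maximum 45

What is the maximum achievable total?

1110

Highest throughput per CPU-hour first: J28 18 > J30 16 > J34 13 > J31 7.
Give J28 35 to hit its cap of 35 ; 30 left.
Only 30 left; J30 takes them to reach 30.
Total = 18×35 + 16×30 = 1110.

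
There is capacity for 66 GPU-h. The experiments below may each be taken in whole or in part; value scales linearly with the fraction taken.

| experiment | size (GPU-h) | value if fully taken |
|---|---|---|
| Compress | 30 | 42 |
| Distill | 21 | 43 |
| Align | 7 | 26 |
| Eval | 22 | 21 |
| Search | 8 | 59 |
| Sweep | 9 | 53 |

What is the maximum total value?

210.4

Sort by value density: Search 59/8≈7.38, Sweep 53/9≈5.89, Align 26/7≈3.71, Distill 43/21≈2.05, Compress 42/30≈1.4, Eval 21/22≈0.955.
Take all of Search (8 GPU-h, value 59) — 58 GPU-h left.
Sweep: take in full, 9 GPU-h for value 53 — 49 left.
All 7 GPU-h of Align fit (value 26) — 42 remain.
Distill: take in full, 21 GPU-h for value 43 — 21 left.
Fill the last 21 GPU-h with part of Compress: 21/30 of it earns 29.4.
Total value = 210.4.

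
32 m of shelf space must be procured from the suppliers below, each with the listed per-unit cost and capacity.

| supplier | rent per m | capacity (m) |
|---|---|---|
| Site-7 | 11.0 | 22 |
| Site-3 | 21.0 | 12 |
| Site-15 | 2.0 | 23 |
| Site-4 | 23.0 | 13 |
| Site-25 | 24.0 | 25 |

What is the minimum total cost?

Cheapest first:
Take 23 from Site-15 at 2.0 ; need 9 more.
Site-7 (11.0): take the remaining 9 ; done.
Site-3, Site-4, Site-25: unused.
Cost = 23×2.0 + 9×11.0 = 145.

145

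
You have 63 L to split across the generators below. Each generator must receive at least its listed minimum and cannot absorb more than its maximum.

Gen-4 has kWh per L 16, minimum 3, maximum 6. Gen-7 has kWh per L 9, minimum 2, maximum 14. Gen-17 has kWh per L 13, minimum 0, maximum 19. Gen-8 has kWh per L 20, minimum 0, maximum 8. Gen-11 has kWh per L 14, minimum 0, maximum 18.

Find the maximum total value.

863

Meeting every minimum uses 3+2+0+0+0 = 5 L, leaving 58.
Highest kWh per L first: Gen-8 20 > Gen-4 16 > Gen-11 14 > Gen-17 13 > Gen-7 9.
Gen-8: +8 to 8 (cap) — 50 left.
Give Gen-4 3 more to hit its cap of 6 — 47 left.
Gen-11 takes 18 more to reach its cap of 18 — 29 left.
Give Gen-17 19 more to hit its cap of 19 — 10 left.
Only 10 left; Gen-7 takes them to reach 12.
Total = 16×6 + 9×12 + 13×19 + 20×8 + 14×18 = 863.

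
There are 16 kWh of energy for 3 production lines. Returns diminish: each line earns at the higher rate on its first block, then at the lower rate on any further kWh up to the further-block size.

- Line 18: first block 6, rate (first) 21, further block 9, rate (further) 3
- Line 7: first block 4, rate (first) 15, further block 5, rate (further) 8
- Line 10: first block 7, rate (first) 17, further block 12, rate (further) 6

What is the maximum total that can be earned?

Treat each block as its own option and order by rate: Line 18/tier1 21 > Line 10/tier1 17 > Line 7/tier1 15 > Line 7/tier2 8 > Line 10/tier2 6 > Line 18/tier2 3.
Line 18/tier1 (21): +6 → 10 left.
Line 10/tier1 (17): +7 → 3 left.
Line 7 tier1 at 15: only 3 left, fill 3.
Total = 21×6 + 17×7 + 15×3 = 290.

290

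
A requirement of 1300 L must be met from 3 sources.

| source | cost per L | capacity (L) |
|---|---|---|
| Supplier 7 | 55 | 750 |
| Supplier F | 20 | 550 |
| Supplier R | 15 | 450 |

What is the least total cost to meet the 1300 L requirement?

34250

Cheapest first:
Supplier R at 15: take all 450 L — 850 still needed.
Supplier F (20): use full 550 — 300 L to go.
Supplier 7 (55): take the remaining 300 — done.
Cost = 450×15 + 550×20 + 300×55 = 34250.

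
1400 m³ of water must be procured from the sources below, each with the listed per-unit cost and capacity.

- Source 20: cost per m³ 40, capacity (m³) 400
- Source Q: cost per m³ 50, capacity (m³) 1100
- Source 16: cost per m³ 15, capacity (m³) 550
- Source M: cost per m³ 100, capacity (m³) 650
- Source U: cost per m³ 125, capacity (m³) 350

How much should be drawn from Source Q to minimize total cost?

Use sources in increasing cost order.
Source 16 (15): use full 550 — 850 m³ to go.
Source 20 (40): use full 400 — 450 m³ to go.
Source Q at 50: take 450 of its 1100 — requirement met.
Source M, Source U: unused.

450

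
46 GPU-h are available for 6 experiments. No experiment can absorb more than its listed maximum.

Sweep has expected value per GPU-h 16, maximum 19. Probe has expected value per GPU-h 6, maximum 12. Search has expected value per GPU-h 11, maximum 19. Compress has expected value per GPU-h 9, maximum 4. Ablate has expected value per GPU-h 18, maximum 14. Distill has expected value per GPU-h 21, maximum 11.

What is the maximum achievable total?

Order the experiments by expected value per GPU-h: Distill 21 > Ablate 18 > Sweep 16 > Search 11 > Compress 9 > Probe 6.
Give Distill 11 to hit its cap of 11 → 35 left.
Give Ablate 14 to hit its cap of 14 → 21 left.
Give Sweep 19 to hit its cap of 19 → 2 left.
Search: +2 (room for 19) → 2. Pool exhausted.
Total = 16×19 + 11×2 + 18×14 + 21×11 = 809.

809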